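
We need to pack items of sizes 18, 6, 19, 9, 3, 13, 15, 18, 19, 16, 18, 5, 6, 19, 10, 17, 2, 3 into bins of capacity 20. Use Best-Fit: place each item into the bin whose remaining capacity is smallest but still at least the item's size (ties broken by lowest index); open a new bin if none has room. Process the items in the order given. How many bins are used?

bin 1: place 18, 2 left
bin 2: place 6, 14 left
bin 3: place 19, 1 left
bin 2: place 9, 5 left
bin 2: place 3, 2 left
bin 4: place 13, 7 left
bin 5: place 15, 5 left
bin 6: place 18, 2 left
bin 7: place 19, 1 left
bin 8: place 16, 4 left
bin 9: place 18, 2 left
bin 5: place 5, 0 left
bin 4: place 6, 1 left
bin 10: place 19, 1 left
bin 11: place 10, 10 left
bin 12: place 17, 3 left
bin 1: place 2, 0 left
bin 12: place 3, 0 left
Final bins: [18,2] [6,9,3] [19] [13,6] [15,5] [18] [19] [16] [18] [19] [10] [17,3].

12 bins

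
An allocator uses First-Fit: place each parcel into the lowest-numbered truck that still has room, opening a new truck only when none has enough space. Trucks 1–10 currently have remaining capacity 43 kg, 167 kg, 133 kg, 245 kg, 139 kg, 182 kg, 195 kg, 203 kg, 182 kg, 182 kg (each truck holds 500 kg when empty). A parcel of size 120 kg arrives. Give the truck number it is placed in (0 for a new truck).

2

Trucks with room: truck 2 (167 kg), truck 3 (133 kg), truck 4 (245 kg), truck 5 (139 kg), truck 6 (182 kg), truck 7 (195 kg), truck 8 (203 kg), truck 9 (182 kg), truck 10 (182 kg).
The first with room is truck 2.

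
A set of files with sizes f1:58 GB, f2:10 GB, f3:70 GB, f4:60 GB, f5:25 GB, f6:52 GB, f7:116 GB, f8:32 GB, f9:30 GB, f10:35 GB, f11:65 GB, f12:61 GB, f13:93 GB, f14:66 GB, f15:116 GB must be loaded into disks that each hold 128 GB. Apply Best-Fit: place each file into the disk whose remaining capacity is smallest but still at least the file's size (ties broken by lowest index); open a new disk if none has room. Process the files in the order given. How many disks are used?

8

Put f1 (58 GB) in disk 1; 70 GB remain.
Put f2 (10 GB) in disk 1; 60 GB remain.
Put f3 (70 GB) in disk 2; 58 GB remain.
Put f4 (60 GB) in disk 1; 0 GB remain.
Put f5 (25 GB) in disk 2; 33 GB remain.
Put f6 (52 GB) in disk 3; 76 GB remain.
Put f7 (116 GB) in disk 4; 12 GB remain.
Put f8 (32 GB) in disk 2; 1 GB remain.
Put f9 (30 GB) in disk 3; 46 GB remain.
Put f10 (35 GB) in disk 3; 11 GB remain.
Put f11 (65 GB) in disk 5; 63 GB remain.
Put f12 (61 GB) in disk 5; 2 GB remain.
Put f13 (93 GB) in disk 6; 35 GB remain.
Put f14 (66 GB) in disk 7; 62 GB remain.
Put f15 (116 GB) in disk 8; 12 GB remain.
Final disks: [58,10,60] [70,25,32] [52,30,35] [116] [65,61] [93] [66] [116].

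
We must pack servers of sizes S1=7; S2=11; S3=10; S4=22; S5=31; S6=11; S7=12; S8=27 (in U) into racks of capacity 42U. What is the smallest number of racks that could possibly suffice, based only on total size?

Total size = 7 + 11 + 10 + 22 + 31 + 11 + 12 + 27 = 131U.
⌈131 / 42⌉ = 4.

4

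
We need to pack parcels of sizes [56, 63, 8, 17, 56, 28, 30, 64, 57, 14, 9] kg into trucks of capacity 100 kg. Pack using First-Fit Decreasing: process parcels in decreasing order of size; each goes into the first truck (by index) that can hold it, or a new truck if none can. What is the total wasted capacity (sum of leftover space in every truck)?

98

Sorted descending: 64, 63, 57, 56, 56, 30, 28, 17, 14, 9, 8.
64 kg → truck 1 (remaining 36 kg)
63 kg → truck 2 (remaining 37 kg)
57 kg → truck 3 (remaining 43 kg)
56 kg → truck 4 (remaining 44 kg)
56 kg → truck 5 (remaining 44 kg)
30 kg → truck 1 (remaining 6 kg)
28 kg → truck 2 (remaining 9 kg)
17 kg → truck 3 (remaining 26 kg)
14 kg → truck 3 (remaining 12 kg)
9 kg → truck 2 (remaining 0 kg)
8 kg → truck 3 (remaining 4 kg)
5 trucks × 100 kg = 500 kg; used 402 kg; unused 98 kg.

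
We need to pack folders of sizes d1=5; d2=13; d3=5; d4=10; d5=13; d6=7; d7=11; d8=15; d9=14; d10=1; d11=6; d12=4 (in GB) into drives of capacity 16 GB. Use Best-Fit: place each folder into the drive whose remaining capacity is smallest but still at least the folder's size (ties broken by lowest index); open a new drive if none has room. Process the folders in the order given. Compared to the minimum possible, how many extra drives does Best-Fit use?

1

Best-Fit: [5,5,6] [13] [10] [13] [7] [11,4] [15,1] [14] → 8 drives.
Total size 104 GB; any packing needs at least ⌈104/16⌉ = 7 drives.
An optimal packing achieves that bound: [15,1] [14] [13] [13] [11,5] [10,6] [7,5,4] → 7 drives.
Excess: 8 − 7 = 1.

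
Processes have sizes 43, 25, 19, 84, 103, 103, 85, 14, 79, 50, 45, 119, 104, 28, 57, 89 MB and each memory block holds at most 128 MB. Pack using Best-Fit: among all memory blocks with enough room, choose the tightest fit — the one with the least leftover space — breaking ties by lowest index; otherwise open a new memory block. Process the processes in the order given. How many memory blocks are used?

10

memory block 1: place 43 MB, 85 MB left
memory block 1: place 25 MB, 60 MB left
memory block 1: place 19 MB, 41 MB left
memory block 2: place 84 MB, 44 MB left
memory block 3: place 103 MB, 25 MB left
memory block 4: place 103 MB, 25 MB left
memory block 5: place 85 MB, 43 MB left
memory block 3: place 14 MB, 11 MB left
memory block 6: place 79 MB, 49 MB left
memory block 7: place 50 MB, 78 MB left
memory block 6: place 45 MB, 4 MB left
memory block 8: place 119 MB, 9 MB left
memory block 9: place 104 MB, 24 MB left
memory block 1: place 28 MB, 13 MB left
memory block 7: place 57 MB, 21 MB left
memory block 10: place 89 MB, 39 MB left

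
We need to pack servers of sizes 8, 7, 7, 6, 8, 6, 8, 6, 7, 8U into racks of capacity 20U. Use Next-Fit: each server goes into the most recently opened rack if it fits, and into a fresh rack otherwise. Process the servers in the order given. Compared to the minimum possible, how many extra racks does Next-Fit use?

1

Next-Fit: [8,7] [7,6] [8,6] [8,6] [7,8] → 5 racks.
Total size 71U; any packing needs at least ⌈71/20⌉ = 4 racks.
An optimal packing achieves that bound: [8,8] [8,8] [7,7,6] [7,6,6] → 4 racks.
Excess: 5 − 4 = 1.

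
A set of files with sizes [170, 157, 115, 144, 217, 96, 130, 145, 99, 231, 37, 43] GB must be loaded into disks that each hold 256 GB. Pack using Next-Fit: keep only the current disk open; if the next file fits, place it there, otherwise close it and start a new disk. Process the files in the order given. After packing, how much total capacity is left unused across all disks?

720

Put 170 GB in disk 1; 86 GB remain.
Put 157 GB in disk 2; 99 GB remain.
Put 115 GB in disk 3; 141 GB remain.
Put 144 GB in disk 4; 112 GB remain.
Put 217 GB in disk 5; 39 GB remain.
Put 96 GB in disk 6; 160 GB remain.
Put 130 GB in disk 6; 30 GB remain.
Put 145 GB in disk 7; 111 GB remain.
Put 99 GB in disk 7; 12 GB remain.
Put 231 GB in disk 8; 25 GB remain.
Put 37 GB in disk 9; 219 GB remain.
Put 43 GB in disk 9; 176 GB remain.
9 disks × 256 GB = 2304 GB; used 1584 GB; unused 720 GB.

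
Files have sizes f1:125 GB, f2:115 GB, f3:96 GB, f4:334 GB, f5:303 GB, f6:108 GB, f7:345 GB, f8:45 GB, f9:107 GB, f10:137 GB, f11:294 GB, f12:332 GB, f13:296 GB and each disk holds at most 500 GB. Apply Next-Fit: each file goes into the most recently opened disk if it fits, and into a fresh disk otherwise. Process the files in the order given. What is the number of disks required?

disk 1: place f1 (125 GB), 375 GB left
disk 1: place f2 (115 GB), 260 GB left
disk 1: place f3 (96 GB), 164 GB left
disk 2: place f4 (334 GB), 166 GB left
disk 3: place f5 (303 GB), 197 GB left
disk 3: place f6 (108 GB), 89 GB left
disk 4: place f7 (345 GB), 155 GB left
disk 4: place f8 (45 GB), 110 GB left
disk 4: place f9 (107 GB), 3 GB left
disk 5: place f10 (137 GB), 363 GB left
disk 5: place f11 (294 GB), 69 GB left
disk 6: place f12 (332 GB), 168 GB left
disk 7: place f13 (296 GB), 204 GB left
Final disks: [125,115,96] [334] [303,108] [345,45,107] [137,294] [332] [296].

7 disks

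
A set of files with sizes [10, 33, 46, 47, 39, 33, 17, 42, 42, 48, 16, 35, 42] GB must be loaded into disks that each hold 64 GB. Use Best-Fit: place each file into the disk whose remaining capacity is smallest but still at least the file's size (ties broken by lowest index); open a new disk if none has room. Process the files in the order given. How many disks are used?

10 disks

10 GB → disk 1 (remaining 54 GB)
33 GB → disk 1 (remaining 21 GB)
46 GB → disk 2 (remaining 18 GB)
47 GB → disk 3 (remaining 17 GB)
39 GB → disk 4 (remaining 25 GB)
33 GB → disk 5 (remaining 31 GB)
17 GB → disk 3 (remaining 0 GB)
42 GB → disk 6 (remaining 22 GB)
42 GB → disk 7 (remaining 22 GB)
48 GB → disk 8 (remaining 16 GB)
16 GB → disk 8 (remaining 0 GB)
35 GB → disk 9 (remaining 29 GB)
42 GB → disk 10 (remaining 22 GB)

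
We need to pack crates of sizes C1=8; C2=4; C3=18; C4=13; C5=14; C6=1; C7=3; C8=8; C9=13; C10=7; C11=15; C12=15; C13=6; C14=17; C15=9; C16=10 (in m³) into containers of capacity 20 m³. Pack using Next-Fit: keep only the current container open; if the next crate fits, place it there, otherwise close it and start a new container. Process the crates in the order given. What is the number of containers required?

container 1: place C1 (8 m³), 12 m³ left
container 1: place C2 (4 m³), 8 m³ left
container 2: place C3 (18 m³), 2 m³ left
container 3: place C4 (13 m³), 7 m³ left
container 4: place C5 (14 m³), 6 m³ left
container 4: place C6 (1 m³), 5 m³ left
container 4: place C7 (3 m³), 2 m³ left
container 5: place C8 (8 m³), 12 m³ left
container 6: place C9 (13 m³), 7 m³ left
container 6: place C10 (7 m³), 0 m³ left
container 7: place C11 (15 m³), 5 m³ left
container 8: place C12 (15 m³), 5 m³ left
container 9: place C13 (6 m³), 14 m³ left
container 10: place C14 (17 m³), 3 m³ left
container 11: place C15 (9 m³), 11 m³ left
container 11: place C16 (10 m³), 1 m³ left
Final containers: [8,4] [18] [13] [14,1,3] [8] [13,7] [15] [15] [6] [17] [9,10].

11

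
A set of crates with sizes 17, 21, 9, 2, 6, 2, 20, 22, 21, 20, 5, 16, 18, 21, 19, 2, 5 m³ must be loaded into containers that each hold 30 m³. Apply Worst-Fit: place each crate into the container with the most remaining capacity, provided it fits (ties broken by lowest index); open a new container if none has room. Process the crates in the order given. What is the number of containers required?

10

17 m³ → container 1 (remaining 13 m³)
21 m³ → container 2 (remaining 9 m³)
9 m³ → container 1 (remaining 4 m³)
2 m³ → container 2 (remaining 7 m³)
6 m³ → container 2 (remaining 1 m³)
2 m³ → container 1 (remaining 2 m³)
20 m³ → container 3 (remaining 10 m³)
22 m³ → container 4 (remaining 8 m³)
21 m³ → container 5 (remaining 9 m³)
20 m³ → container 6 (remaining 10 m³)
5 m³ → container 3 (remaining 5 m³)
16 m³ → container 7 (remaining 14 m³)
18 m³ → container 8 (remaining 12 m³)
21 m³ → container 9 (remaining 9 m³)
19 m³ → container 10 (remaining 11 m³)
2 m³ → container 7 (remaining 12 m³)
5 m³ → container 7 (remaining 7 m³)
Final containers: [17,9,2] [21,2,6] [20,5] [22] [21] [20] [16,2,5] [18] [21] [19].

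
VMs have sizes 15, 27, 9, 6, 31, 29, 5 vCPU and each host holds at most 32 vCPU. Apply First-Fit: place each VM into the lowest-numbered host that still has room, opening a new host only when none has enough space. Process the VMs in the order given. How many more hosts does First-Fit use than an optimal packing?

0

First-Fit: [15,9,6] [27,5] [31] [29] → 4 hosts.
Total size 122 vCPU; any packing needs at least ⌈122/32⌉ = 4 hosts.
So 4 is already optimal.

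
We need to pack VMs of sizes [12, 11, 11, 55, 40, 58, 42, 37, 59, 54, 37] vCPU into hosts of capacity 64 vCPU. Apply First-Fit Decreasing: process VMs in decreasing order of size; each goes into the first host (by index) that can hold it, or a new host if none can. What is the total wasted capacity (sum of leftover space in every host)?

96

Sorted descending: 59, 58, 55, 54, 42, 40, 37, 37, 12, 11, 11.
59 vCPU → host 1 (remaining 5 vCPU)
58 vCPU → host 2 (remaining 6 vCPU)
55 vCPU → host 3 (remaining 9 vCPU)
54 vCPU → host 4 (remaining 10 vCPU)
42 vCPU → host 5 (remaining 22 vCPU)
40 vCPU → host 6 (remaining 24 vCPU)
37 vCPU → host 7 (remaining 27 vCPU)
37 vCPU → host 8 (remaining 27 vCPU)
12 vCPU → host 5 (remaining 10 vCPU)
11 vCPU → host 6 (remaining 13 vCPU)
11 vCPU → host 6 (remaining 2 vCPU)
8 hosts × 64 vCPU = 512 vCPU; used 416 vCPU; unused 96 vCPU.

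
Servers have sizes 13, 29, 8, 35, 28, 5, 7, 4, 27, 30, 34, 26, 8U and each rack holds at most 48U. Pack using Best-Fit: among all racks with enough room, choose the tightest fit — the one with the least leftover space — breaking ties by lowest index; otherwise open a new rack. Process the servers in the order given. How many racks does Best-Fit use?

7 racks

13U → rack 1 (remaining 35U)
29U → rack 1 (remaining 6U)
8U → rack 2 (remaining 40U)
35U → rack 2 (remaining 5U)
28U → rack 3 (remaining 20U)
5U → rack 2 (remaining 0U)
7U → rack 3 (remaining 13U)
4U → rack 1 (remaining 2U)
27U → rack 4 (remaining 21U)
30U → rack 5 (remaining 18U)
34U → rack 6 (remaining 14U)
26U → rack 7 (remaining 22U)
8U → rack 3 (remaining 5U)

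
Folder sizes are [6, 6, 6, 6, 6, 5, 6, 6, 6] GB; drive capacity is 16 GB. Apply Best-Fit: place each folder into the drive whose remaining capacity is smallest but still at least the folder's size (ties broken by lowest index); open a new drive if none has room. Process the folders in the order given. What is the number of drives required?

6 GB → drive 1 (remaining 10 GB)
6 GB → drive 1 (remaining 4 GB)
6 GB → drive 2 (remaining 10 GB)
6 GB → drive 2 (remaining 4 GB)
6 GB → drive 3 (remaining 10 GB)
5 GB → drive 3 (remaining 5 GB)
6 GB → drive 4 (remaining 10 GB)
6 GB → drive 4 (remaining 4 GB)
6 GB → drive 5 (remaining 10 GB)
Final drives: [6,6] [6,6] [6,5] [6,6] [6].

5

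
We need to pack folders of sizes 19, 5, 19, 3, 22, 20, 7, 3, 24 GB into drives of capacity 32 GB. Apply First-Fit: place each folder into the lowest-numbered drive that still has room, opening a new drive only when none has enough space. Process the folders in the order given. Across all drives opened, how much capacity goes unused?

38

19 GB → drive 1 (remaining 13 GB)
5 GB → drive 1 (remaining 8 GB)
19 GB → drive 2 (remaining 13 GB)
3 GB → drive 1 (remaining 5 GB)
22 GB → drive 3 (remaining 10 GB)
20 GB → drive 4 (remaining 12 GB)
7 GB → drive 2 (remaining 6 GB)
3 GB → drive 1 (remaining 2 GB)
24 GB → drive 5 (remaining 8 GB)
5 drives × 32 GB = 160 GB; used 122 GB; unused 38 GB.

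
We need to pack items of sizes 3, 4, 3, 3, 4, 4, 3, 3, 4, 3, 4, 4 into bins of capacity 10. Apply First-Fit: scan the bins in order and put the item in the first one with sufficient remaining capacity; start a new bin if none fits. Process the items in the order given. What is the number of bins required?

bin 1: place 3, 7 left
bin 1: place 4, 3 left
bin 1: place 3, 0 left
bin 2: place 3, 7 left
bin 2: place 4, 3 left
bin 3: place 4, 6 left
bin 2: place 3, 0 left
bin 3: place 3, 3 left
bin 4: place 4, 6 left
bin 3: place 3, 0 left
bin 4: place 4, 2 left
bin 5: place 4, 6 left
Final bins: [3,4,3] [3,4,3] [4,3,3] [4,4] [4].

5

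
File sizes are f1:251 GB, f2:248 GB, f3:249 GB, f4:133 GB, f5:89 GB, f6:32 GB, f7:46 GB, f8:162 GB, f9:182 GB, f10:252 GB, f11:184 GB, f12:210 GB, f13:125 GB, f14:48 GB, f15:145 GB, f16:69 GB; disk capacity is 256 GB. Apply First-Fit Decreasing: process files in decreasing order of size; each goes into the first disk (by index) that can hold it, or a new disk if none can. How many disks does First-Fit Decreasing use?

Sorted descending: 252, 251, 249, 248, 210, 184, 182, 162, 145, 133, 125, 89, 69, 48, 46, 32.
252 GB → disk 1 (remaining 4 GB)
251 GB → disk 2 (remaining 5 GB)
249 GB → disk 3 (remaining 7 GB)
248 GB → disk 4 (remaining 8 GB)
210 GB → disk 5 (remaining 46 GB)
184 GB → disk 6 (remaining 72 GB)
182 GB → disk 7 (remaining 74 GB)
162 GB → disk 8 (remaining 94 GB)
145 GB → disk 9 (remaining 111 GB)
133 GB → disk 10 (remaining 123 GB)
125 GB → disk 11 (remaining 131 GB)
89 GB → disk 8 (remaining 5 GB)
69 GB → disk 6 (remaining 3 GB)
48 GB → disk 7 (remaining 26 GB)
46 GB → disk 5 (remaining 0 GB)
32 GB → disk 9 (remaining 79 GB)

11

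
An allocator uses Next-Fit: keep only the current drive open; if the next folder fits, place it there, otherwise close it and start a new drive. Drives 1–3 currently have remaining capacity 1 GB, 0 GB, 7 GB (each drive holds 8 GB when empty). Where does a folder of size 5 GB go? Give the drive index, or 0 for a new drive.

Next-Fit only looks at drive 3, which has 7 GB free.
5 GB fits there.

3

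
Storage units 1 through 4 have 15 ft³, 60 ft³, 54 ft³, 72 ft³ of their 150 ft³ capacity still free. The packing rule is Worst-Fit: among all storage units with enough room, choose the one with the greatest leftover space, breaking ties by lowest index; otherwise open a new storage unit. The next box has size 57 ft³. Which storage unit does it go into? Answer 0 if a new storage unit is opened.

4

Storage units with room: storage unit 2 (60 ft³), storage unit 4 (72 ft³).
Most room is storage unit 4 with 72 ft³ free.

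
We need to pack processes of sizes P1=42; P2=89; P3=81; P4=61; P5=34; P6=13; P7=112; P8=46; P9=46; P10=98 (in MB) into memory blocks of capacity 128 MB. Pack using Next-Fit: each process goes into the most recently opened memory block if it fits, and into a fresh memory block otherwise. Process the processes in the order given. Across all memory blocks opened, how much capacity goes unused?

274

Put P1 (42 MB) in memory block 1; 86 MB remain.
Put P2 (89 MB) in memory block 2; 39 MB remain.
Put P3 (81 MB) in memory block 3; 47 MB remain.
Put P4 (61 MB) in memory block 4; 67 MB remain.
Put P5 (34 MB) in memory block 4; 33 MB remain.
Put P6 (13 MB) in memory block 4; 20 MB remain.
Put P7 (112 MB) in memory block 5; 16 MB remain.
Put P8 (46 MB) in memory block 6; 82 MB remain.
Put P9 (46 MB) in memory block 6; 36 MB remain.
Put P10 (98 MB) in memory block 7; 30 MB remain.
7 memory blocks × 128 MB = 896 MB; used 622 MB; unused 274 MB.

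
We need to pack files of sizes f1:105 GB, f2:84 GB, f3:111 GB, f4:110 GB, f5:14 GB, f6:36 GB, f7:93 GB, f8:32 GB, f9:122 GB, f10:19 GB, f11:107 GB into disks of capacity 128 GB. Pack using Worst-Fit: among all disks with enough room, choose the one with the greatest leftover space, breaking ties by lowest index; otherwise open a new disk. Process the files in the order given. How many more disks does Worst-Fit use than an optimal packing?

1

Worst-Fit: [105] [84,14] [111] [110] [36,32,19] [93] [122] [107] → 8 disks.
Total size 833 GB; any packing needs at least ⌈833/128⌉ = 7 disks.
An optimal packing achieves that bound: [122] [111,14] [110] [107,19] [105] [93,32] [84,36] → 7 disks.
Excess: 8 − 7 = 1.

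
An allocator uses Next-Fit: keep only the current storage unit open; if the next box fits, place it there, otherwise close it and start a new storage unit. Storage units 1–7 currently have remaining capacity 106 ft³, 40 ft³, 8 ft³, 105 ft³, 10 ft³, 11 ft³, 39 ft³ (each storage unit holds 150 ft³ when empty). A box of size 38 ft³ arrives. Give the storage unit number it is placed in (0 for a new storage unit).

7

Next-Fit only looks at storage unit 7, which has 39 ft³ free.
38 ft³ fits there.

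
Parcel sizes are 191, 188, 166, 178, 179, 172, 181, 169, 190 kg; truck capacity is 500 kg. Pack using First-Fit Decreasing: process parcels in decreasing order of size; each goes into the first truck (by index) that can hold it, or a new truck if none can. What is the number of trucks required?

5

Sorted descending: 191, 190, 188, 181, 179, 178, 172, 169, 166.
Put 191 kg in truck 1; 309 kg remain.
Put 190 kg in truck 1; 119 kg remain.
Put 188 kg in truck 2; 312 kg remain.
Put 181 kg in truck 2; 131 kg remain.
Put 179 kg in truck 3; 321 kg remain.
Put 178 kg in truck 3; 143 kg remain.
Put 172 kg in truck 4; 328 kg remain.
Put 169 kg in truck 4; 159 kg remain.
Put 166 kg in truck 5; 334 kg remain.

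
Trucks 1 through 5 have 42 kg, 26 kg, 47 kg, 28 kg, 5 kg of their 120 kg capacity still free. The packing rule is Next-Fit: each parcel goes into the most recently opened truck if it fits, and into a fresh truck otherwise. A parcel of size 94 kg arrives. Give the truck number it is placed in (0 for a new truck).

0

Next-Fit only looks at truck 5, which has 5 kg free.
94 kg does not fit, so a new truck is opened.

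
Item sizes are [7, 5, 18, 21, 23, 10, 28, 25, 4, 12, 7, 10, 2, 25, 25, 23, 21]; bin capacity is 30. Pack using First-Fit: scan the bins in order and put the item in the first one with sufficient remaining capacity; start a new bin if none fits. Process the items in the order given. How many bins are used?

11

Put 7 in bin 1; 23 remain.
Put 5 in bin 1; 18 remain.
Put 18 in bin 1; 0 remain.
Put 21 in bin 2; 9 remain.
Put 23 in bin 3; 7 remain.
Put 10 in bin 4; 20 remain.
Put 28 in bin 5; 2 remain.
Put 25 in bin 6; 5 remain.
Put 4 in bin 2; 5 remain.
Put 12 in bin 4; 8 remain.
Put 7 in bin 3; 0 remain.
Put 10 in bin 7; 20 remain.
Put 2 in bin 2; 3 remain.
Put 25 in bin 8; 5 remain.
Put 25 in bin 9; 5 remain.
Put 23 in bin 10; 7 remain.
Put 21 in bin 11; 9 remain.
Final bins: [7,5,18] [21,4,2] [23,7] [10,12] [28] [25] [10] [25] [25] [23] [21].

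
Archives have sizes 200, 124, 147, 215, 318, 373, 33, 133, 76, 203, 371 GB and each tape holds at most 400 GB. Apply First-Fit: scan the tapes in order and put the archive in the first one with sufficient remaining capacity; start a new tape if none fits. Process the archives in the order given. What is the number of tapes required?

6

tape 1: place 200 GB, 200 GB left
tape 1: place 124 GB, 76 GB left
tape 2: place 147 GB, 253 GB left
tape 2: place 215 GB, 38 GB left
tape 3: place 318 GB, 82 GB left
tape 4: place 373 GB, 27 GB left
tape 1: place 33 GB, 43 GB left
tape 5: place 133 GB, 267 GB left
tape 3: place 76 GB, 6 GB left
tape 5: place 203 GB, 64 GB left
tape 6: place 371 GB, 29 GB left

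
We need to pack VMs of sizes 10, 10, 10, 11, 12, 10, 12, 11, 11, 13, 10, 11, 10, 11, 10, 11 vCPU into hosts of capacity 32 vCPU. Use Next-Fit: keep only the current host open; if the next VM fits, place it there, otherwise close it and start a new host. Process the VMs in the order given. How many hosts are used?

7

10 vCPU → host 1 (remaining 22 vCPU)
10 vCPU → host 1 (remaining 12 vCPU)
10 vCPU → host 1 (remaining 2 vCPU)
11 vCPU → host 2 (remaining 21 vCPU)
12 vCPU → host 2 (remaining 9 vCPU)
10 vCPU → host 3 (remaining 22 vCPU)
12 vCPU → host 3 (remaining 10 vCPU)
11 vCPU → host 4 (remaining 21 vCPU)
11 vCPU → host 4 (remaining 10 vCPU)
13 vCPU → host 5 (remaining 19 vCPU)
10 vCPU → host 5 (remaining 9 vCPU)
11 vCPU → host 6 (remaining 21 vCPU)
10 vCPU → host 6 (remaining 11 vCPU)
11 vCPU → host 6 (remaining 0 vCPU)
10 vCPU → host 7 (remaining 22 vCPU)
11 vCPU → host 7 (remaining 11 vCPU)
Final hosts: [10,10,10] [11,12] [10,12] [11,11] [13,10] [11,10,11] [10,11].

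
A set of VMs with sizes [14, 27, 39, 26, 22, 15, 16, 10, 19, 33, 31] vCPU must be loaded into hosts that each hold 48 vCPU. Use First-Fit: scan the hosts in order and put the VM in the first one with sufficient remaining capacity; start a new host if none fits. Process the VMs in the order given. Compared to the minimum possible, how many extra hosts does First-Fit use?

First-Fit: [14,27] [39] [26,22] [15,16,10] [19] [33] [31] → 7 hosts.
Total size 252 vCPU; any packing needs at least ⌈252/48⌉ = 6 hosts.
An optimal packing achieves that bound: [39] [33,15] [31,16] [27,19] [26,22] [14,10] → 6 hosts.
Excess: 7 − 6 = 1.

1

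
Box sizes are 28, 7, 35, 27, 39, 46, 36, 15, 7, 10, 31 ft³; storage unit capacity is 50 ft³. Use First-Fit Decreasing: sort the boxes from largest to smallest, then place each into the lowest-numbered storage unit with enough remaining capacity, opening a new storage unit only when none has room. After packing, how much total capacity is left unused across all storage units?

Sorted descending: 46, 39, 36, 35, 31, 28, 27, 15, 10, 7, 7.
46 ft³ → storage unit 1 (remaining 4 ft³)
39 ft³ → storage unit 2 (remaining 11 ft³)
36 ft³ → storage unit 3 (remaining 14 ft³)
35 ft³ → storage unit 4 (remaining 15 ft³)
31 ft³ → storage unit 5 (remaining 19 ft³)
28 ft³ → storage unit 6 (remaining 22 ft³)
27 ft³ → storage unit 7 (remaining 23 ft³)
15 ft³ → storage unit 4 (remaining 0 ft³)
10 ft³ → storage unit 2 (remaining 1 ft³)
7 ft³ → storage unit 3 (remaining 7 ft³)
7 ft³ → storage unit 3 (remaining 0 ft³)
7 storage units × 50 ft³ = 350 ft³; used 281 ft³; unused 69 ft³.

69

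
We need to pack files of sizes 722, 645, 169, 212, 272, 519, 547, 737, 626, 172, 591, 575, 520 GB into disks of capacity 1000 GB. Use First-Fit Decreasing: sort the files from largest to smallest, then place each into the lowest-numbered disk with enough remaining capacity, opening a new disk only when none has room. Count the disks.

9

Sorted descending: 737, 722, 645, 626, 591, 575, 547, 520, 519, 272, 212, 172, 169.
737 GB → disk 1 (remaining 263 GB)
722 GB → disk 2 (remaining 278 GB)
645 GB → disk 3 (remaining 355 GB)
626 GB → disk 4 (remaining 374 GB)
591 GB → disk 5 (remaining 409 GB)
575 GB → disk 6 (remaining 425 GB)
547 GB → disk 7 (remaining 453 GB)
520 GB → disk 8 (remaining 480 GB)
519 GB → disk 9 (remaining 481 GB)
272 GB → disk 2 (remaining 6 GB)
212 GB → disk 1 (remaining 51 GB)
172 GB → disk 3 (remaining 183 GB)
169 GB → disk 3 (remaining 14 GB)
Final disks: [737,212] [722,272] [645,172,169] [626] [591] [575] [547] [520] [519].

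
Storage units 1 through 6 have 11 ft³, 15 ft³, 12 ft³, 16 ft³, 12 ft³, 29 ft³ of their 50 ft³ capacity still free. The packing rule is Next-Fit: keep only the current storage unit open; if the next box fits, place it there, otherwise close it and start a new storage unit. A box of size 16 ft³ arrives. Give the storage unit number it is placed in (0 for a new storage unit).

Next-Fit only looks at storage unit 6, which has 29 ft³ free.
16 ft³ fits there.

6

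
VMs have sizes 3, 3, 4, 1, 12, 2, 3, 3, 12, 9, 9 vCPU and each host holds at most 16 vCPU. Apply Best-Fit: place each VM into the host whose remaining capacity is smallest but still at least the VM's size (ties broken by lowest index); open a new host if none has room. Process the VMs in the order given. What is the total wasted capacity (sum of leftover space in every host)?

host 1: place 3 vCPU, 13 vCPU left
host 1: place 3 vCPU, 10 vCPU left
host 1: place 4 vCPU, 6 vCPU left
host 1: place 1 vCPU, 5 vCPU left
host 2: place 12 vCPU, 4 vCPU left
host 2: place 2 vCPU, 2 vCPU left
host 1: place 3 vCPU, 2 vCPU left
host 3: place 3 vCPU, 13 vCPU left
host 3: place 12 vCPU, 1 vCPU left
host 4: place 9 vCPU, 7 vCPU left
host 5: place 9 vCPU, 7 vCPU left
5 hosts × 16 vCPU = 80 vCPU; used 61 vCPU; unused 19 vCPU.

19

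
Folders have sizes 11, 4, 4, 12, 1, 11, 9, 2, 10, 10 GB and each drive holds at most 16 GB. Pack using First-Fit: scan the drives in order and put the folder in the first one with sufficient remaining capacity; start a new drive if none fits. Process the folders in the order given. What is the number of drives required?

6 drives

drive 1: place 11 GB, 5 GB left
drive 1: place 4 GB, 1 GB left
drive 2: place 4 GB, 12 GB left
drive 2: place 12 GB, 0 GB left
drive 1: place 1 GB, 0 GB left
drive 3: place 11 GB, 5 GB left
drive 4: place 9 GB, 7 GB left
drive 3: place 2 GB, 3 GB left
drive 5: place 10 GB, 6 GB left
drive 6: place 10 GB, 6 GB left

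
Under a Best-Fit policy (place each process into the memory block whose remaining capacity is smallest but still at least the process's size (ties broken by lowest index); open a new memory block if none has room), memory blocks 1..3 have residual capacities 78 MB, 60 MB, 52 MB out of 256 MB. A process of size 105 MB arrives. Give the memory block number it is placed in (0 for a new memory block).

0

No memory block has ≥ 105 MB free, so a new memory block is opened.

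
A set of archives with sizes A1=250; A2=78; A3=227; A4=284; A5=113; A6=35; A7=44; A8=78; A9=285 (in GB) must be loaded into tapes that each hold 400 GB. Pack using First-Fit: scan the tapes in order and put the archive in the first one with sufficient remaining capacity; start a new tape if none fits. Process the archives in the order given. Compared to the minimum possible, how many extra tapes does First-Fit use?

First-Fit: [250,78,35] [227,113,44] [284,78] [285] → 4 tapes.
Total size 1394 GB; any packing needs at least ⌈1394/400⌉ = 4 tapes.
So 4 is already optimal.

0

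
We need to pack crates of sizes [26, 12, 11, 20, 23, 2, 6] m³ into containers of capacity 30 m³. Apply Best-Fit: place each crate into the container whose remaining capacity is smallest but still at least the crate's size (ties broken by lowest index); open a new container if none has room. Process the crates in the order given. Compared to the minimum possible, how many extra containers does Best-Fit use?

Best-Fit: [26,2] [12,11,6] [20] [23] → 4 containers.
Total size 100 m³; any packing needs at least ⌈100/30⌉ = 4 containers.
So 4 is already optimal.

0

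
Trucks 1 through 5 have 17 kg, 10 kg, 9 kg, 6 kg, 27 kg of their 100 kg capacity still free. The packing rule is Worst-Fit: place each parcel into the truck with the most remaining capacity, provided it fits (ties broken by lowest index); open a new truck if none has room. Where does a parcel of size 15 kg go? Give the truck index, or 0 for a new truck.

5

Trucks with room: truck 1 (17 kg), truck 5 (27 kg).
Most room is truck 5 with 27 kg free.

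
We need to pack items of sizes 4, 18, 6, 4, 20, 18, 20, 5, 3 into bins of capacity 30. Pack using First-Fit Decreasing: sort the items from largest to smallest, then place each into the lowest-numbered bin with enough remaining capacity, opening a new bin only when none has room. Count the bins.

Sorted descending: 20, 20, 18, 18, 6, 5, 4, 4, 3.
20 → bin 1 (remaining 10)
20 → bin 2 (remaining 10)
18 → bin 3 (remaining 12)
18 → bin 4 (remaining 12)
6 → bin 1 (remaining 4)
5 → bin 2 (remaining 5)
4 → bin 1 (remaining 0)
4 → bin 2 (remaining 1)
3 → bin 3 (remaining 9)

4 bins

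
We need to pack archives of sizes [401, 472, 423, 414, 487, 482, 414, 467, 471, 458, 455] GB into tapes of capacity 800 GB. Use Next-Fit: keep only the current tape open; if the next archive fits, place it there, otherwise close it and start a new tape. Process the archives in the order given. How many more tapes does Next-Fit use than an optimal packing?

0

Next-Fit: [401] [472] [423] [414] [487] [482] [414] [467] [471] [458] [455] → 11 tapes.
11 archives exceed 400 GB (half the capacity), and no two of those can share a tape, so at least 11 tapes are needed.
So 11 is already optimal.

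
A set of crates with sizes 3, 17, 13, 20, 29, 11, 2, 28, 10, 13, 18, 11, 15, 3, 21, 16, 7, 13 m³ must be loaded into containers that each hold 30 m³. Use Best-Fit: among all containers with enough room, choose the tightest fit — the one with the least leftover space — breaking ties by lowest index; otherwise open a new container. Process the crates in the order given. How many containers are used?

9 containers

3 m³ → container 1 (remaining 27 m³)
17 m³ → container 1 (remaining 10 m³)
13 m³ → container 2 (remaining 17 m³)
20 m³ → container 3 (remaining 10 m³)
29 m³ → container 4 (remaining 1 m³)
11 m³ → container 2 (remaining 6 m³)
2 m³ → container 2 (remaining 4 m³)
28 m³ → container 5 (remaining 2 m³)
10 m³ → container 1 (remaining 0 m³)
13 m³ → container 6 (remaining 17 m³)
18 m³ → container 7 (remaining 12 m³)
11 m³ → container 7 (remaining 1 m³)
15 m³ → container 6 (remaining 2 m³)
3 m³ → container 2 (remaining 1 m³)
21 m³ → container 8 (remaining 9 m³)
16 m³ → container 9 (remaining 14 m³)
7 m³ → container 8 (remaining 2 m³)
13 m³ → container 9 (remaining 1 m³)
Final containers: [3,17,10] [13,11,2,3] [20] [29] [28] [13,15] [18,11] [21,7] [16,13].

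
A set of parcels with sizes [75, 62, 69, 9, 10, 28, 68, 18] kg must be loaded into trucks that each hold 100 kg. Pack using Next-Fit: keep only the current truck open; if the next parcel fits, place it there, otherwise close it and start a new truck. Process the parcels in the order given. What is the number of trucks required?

75 kg → truck 1 (remaining 25 kg)
62 kg → truck 2 (remaining 38 kg)
69 kg → truck 3 (remaining 31 kg)
9 kg → truck 3 (remaining 22 kg)
10 kg → truck 3 (remaining 12 kg)
28 kg → truck 4 (remaining 72 kg)
68 kg → truck 4 (remaining 4 kg)
18 kg → truck 5 (remaining 82 kg)

5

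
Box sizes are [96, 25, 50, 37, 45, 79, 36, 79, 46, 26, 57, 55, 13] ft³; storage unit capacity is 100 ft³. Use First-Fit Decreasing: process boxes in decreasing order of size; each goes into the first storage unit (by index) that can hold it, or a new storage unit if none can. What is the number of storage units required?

Sorted descending: 96, 79, 79, 57, 55, 50, 46, 45, 37, 36, 26, 25, 13.
Put 96 ft³ in storage unit 1; 4 ft³ remain.
Put 79 ft³ in storage unit 2; 21 ft³ remain.
Put 79 ft³ in storage unit 3; 21 ft³ remain.
Put 57 ft³ in storage unit 4; 43 ft³ remain.
Put 55 ft³ in storage unit 5; 45 ft³ remain.
Put 50 ft³ in storage unit 6; 50 ft³ remain.
Put 46 ft³ in storage unit 6; 4 ft³ remain.
Put 45 ft³ in storage unit 5; 0 ft³ remain.
Put 37 ft³ in storage unit 4; 6 ft³ remain.
Put 36 ft³ in storage unit 7; 64 ft³ remain.
Put 26 ft³ in storage unit 7; 38 ft³ remain.
Put 25 ft³ in storage unit 7; 13 ft³ remain.
Put 13 ft³ in storage unit 2; 8 ft³ remain.

7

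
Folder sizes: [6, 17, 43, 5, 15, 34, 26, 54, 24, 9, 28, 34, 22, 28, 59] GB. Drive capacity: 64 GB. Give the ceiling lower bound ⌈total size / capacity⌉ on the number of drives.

Total size = 6 + 17 + 43 + 5 + 15 + 34 + 26 + 54 + 24 + 9 + 28 + 34 + 22 + 28 + 59 = 404 GB.
⌈404 / 64⌉ = 7.

7 drives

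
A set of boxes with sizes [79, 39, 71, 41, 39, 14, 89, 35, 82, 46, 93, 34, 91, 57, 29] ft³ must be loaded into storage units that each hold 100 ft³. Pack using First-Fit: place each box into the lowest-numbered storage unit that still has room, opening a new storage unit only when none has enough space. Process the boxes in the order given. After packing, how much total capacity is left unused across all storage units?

161

storage unit 1: place 79 ft³, 21 ft³ left
storage unit 2: place 39 ft³, 61 ft³ left
storage unit 3: place 71 ft³, 29 ft³ left
storage unit 2: place 41 ft³, 20 ft³ left
storage unit 4: place 39 ft³, 61 ft³ left
storage unit 1: place 14 ft³, 7 ft³ left
storage unit 5: place 89 ft³, 11 ft³ left
storage unit 4: place 35 ft³, 26 ft³ left
storage unit 6: place 82 ft³, 18 ft³ left
storage unit 7: place 46 ft³, 54 ft³ left
storage unit 8: place 93 ft³, 7 ft³ left
storage unit 7: place 34 ft³, 20 ft³ left
storage unit 9: place 91 ft³, 9 ft³ left
storage unit 10: place 57 ft³, 43 ft³ left
storage unit 3: place 29 ft³, 0 ft³ left
10 storage units × 100 ft³ = 1000 ft³; used 839 ft³; unused 161 ft³.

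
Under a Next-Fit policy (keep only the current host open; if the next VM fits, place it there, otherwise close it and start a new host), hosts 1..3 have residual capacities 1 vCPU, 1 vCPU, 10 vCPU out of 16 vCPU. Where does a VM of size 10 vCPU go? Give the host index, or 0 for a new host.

Next-Fit only looks at host 3, which has 10 vCPU free.
10 vCPU fits there.

3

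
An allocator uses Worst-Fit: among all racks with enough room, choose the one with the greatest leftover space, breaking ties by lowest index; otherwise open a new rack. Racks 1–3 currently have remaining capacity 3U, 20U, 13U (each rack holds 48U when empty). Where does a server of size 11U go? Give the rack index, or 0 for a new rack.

2

Racks with room: rack 2 (20U), rack 3 (13U).
Most room is rack 2 with 20U free.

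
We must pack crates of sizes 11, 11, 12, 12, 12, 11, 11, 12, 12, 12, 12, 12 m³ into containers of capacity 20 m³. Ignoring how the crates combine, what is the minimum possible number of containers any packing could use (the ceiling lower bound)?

Total size = 11 + 11 + 12 + 12 + 12 + 11 + 11 + 12 + 12 + 12 + 12 + 12 = 140 m³.
⌈140 / 20⌉ = 7.

7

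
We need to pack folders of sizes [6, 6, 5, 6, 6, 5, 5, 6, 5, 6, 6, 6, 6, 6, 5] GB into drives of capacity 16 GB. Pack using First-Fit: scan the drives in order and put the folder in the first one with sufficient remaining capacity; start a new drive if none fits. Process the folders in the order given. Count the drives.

6 GB → drive 1 (remaining 10 GB)
6 GB → drive 1 (remaining 4 GB)
5 GB → drive 2 (remaining 11 GB)
6 GB → drive 2 (remaining 5 GB)
6 GB → drive 3 (remaining 10 GB)
5 GB → drive 2 (remaining 0 GB)
5 GB → drive 3 (remaining 5 GB)
6 GB → drive 4 (remaining 10 GB)
5 GB → drive 3 (remaining 0 GB)
6 GB → drive 4 (remaining 4 GB)
6 GB → drive 5 (remaining 10 GB)
6 GB → drive 5 (remaining 4 GB)
6 GB → drive 6 (remaining 10 GB)
6 GB → drive 6 (remaining 4 GB)
5 GB → drive 7 (remaining 11 GB)

7 drives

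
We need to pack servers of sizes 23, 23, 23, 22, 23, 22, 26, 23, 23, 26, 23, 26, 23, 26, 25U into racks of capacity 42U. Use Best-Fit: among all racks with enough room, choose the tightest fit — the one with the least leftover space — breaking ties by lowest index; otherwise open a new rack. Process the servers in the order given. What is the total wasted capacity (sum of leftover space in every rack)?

Put 23U in rack 1; 19U remain.
Put 23U in rack 2; 19U remain.
Put 23U in rack 3; 19U remain.
Put 22U in rack 4; 20U remain.
Put 23U in rack 5; 19U remain.
Put 22U in rack 6; 20U remain.
Put 26U in rack 7; 16U remain.
Put 23U in rack 8; 19U remain.
Put 23U in rack 9; 19U remain.
Put 26U in rack 10; 16U remain.
Put 23U in rack 11; 19U remain.
Put 26U in rack 12; 16U remain.
Put 23U in rack 13; 19U remain.
Put 26U in rack 14; 16U remain.
Put 25U in rack 15; 17U remain.
15 racks × 42U = 630U; used 357U; unused 273U.

273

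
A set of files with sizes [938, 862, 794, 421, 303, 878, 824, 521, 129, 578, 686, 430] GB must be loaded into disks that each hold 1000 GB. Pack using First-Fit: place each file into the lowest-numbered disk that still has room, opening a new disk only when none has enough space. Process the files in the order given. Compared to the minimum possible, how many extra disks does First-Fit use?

First-Fit: [938] [862,129] [794] [421,303] [878] [824] [521,430] [578] [686] → 9 disks.
Total size 7364 GB; any packing needs at least ⌈7364/1000⌉ = 8 disks.
An optimal packing achieves that bound: [938] [878] [862,129] [824] [794] [686,303] [578,421] [521,430] → 8 disks.
Excess: 9 − 8 = 1.

1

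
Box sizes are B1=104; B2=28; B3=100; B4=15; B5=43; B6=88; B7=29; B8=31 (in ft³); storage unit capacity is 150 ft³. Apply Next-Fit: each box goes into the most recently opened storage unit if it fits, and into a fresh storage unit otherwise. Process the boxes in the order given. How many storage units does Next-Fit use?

Put B1 (104 ft³) in storage unit 1; 46 ft³ remain.
Put B2 (28 ft³) in storage unit 1; 18 ft³ remain.
Put B3 (100 ft³) in storage unit 2; 50 ft³ remain.
Put B4 (15 ft³) in storage unit 2; 35 ft³ remain.
Put B5 (43 ft³) in storage unit 3; 107 ft³ remain.
Put B6 (88 ft³) in storage unit 3; 19 ft³ remain.
Put B7 (29 ft³) in storage unit 4; 121 ft³ remain.
Put B8 (31 ft³) in storage unit 4; 90 ft³ remain.
Final storage units: [104,28] [100,15] [43,88] [29,31].

4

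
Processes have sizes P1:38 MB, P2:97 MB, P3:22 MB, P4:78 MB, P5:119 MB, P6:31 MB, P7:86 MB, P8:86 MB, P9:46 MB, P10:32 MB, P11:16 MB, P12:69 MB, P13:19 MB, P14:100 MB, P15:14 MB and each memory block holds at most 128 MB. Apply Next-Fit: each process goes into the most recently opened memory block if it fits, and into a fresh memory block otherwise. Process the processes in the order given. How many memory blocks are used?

9 memory blocks

memory block 1: place P1 (38 MB), 90 MB left
memory block 2: place P2 (97 MB), 31 MB left
memory block 2: place P3 (22 MB), 9 MB left
memory block 3: place P4 (78 MB), 50 MB left
memory block 4: place P5 (119 MB), 9 MB left
memory block 5: place P6 (31 MB), 97 MB left
memory block 5: place P7 (86 MB), 11 MB left
memory block 6: place P8 (86 MB), 42 MB left
memory block 7: place P9 (46 MB), 82 MB left
memory block 7: place P10 (32 MB), 50 MB left
memory block 7: place P11 (16 MB), 34 MB left
memory block 8: place P12 (69 MB), 59 MB left
memory block 8: place P13 (19 MB), 40 MB left
memory block 9: place P14 (100 MB), 28 MB left
memory block 9: place P15 (14 MB), 14 MB left
Final memory blocks: [38] [97,22] [78] [119] [31,86] [86] [46,32,16] [69,19] [100,14].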